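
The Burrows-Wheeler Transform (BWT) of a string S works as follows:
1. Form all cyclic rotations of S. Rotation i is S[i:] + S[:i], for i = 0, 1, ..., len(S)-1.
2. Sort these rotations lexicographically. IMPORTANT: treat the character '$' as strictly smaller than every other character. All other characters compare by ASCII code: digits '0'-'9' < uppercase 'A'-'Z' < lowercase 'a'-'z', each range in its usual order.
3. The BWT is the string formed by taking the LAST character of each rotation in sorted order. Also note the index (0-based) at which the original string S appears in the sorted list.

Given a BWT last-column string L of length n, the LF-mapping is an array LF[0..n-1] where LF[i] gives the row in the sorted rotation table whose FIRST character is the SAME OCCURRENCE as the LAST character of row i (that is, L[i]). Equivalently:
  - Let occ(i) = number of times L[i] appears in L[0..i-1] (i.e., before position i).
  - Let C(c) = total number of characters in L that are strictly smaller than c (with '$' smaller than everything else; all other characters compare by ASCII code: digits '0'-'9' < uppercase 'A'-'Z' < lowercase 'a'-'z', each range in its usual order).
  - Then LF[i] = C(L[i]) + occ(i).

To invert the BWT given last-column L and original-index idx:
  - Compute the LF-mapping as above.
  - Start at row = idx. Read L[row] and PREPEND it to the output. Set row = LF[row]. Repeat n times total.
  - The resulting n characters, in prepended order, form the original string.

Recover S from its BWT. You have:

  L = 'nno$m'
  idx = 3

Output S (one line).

Answer: nmon$

Derivation:
LF mapping: 2 3 4 0 1
Walk LF starting at row 3, prepending L[row]:
  step 1: row=3, L[3]='$', prepend. Next row=LF[3]=0
  step 2: row=0, L[0]='n', prepend. Next row=LF[0]=2
  step 3: row=2, L[2]='o', prepend. Next row=LF[2]=4
  step 4: row=4, L[4]='m', prepend. Next row=LF[4]=1
  step 5: row=1, L[1]='n', prepend. Next row=LF[1]=3
Reversed output: nmon$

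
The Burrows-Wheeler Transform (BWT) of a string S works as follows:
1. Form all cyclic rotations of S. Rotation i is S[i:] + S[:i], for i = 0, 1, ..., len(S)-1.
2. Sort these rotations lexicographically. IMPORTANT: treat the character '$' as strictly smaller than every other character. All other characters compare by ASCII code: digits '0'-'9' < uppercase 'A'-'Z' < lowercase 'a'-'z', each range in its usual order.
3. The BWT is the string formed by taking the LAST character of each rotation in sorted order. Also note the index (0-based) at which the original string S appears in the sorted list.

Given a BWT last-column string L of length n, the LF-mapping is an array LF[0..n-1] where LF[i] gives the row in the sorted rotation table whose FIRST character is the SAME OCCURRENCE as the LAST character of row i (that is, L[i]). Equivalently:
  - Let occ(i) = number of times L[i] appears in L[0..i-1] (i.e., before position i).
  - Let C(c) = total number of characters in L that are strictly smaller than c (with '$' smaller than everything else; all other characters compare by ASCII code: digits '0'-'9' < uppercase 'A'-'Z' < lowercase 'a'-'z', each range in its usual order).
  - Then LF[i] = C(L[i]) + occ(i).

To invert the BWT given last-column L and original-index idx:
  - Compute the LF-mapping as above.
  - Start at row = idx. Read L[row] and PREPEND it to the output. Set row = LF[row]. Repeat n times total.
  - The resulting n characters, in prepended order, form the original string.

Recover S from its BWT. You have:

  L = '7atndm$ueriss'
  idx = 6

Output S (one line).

Answer: misundersta7$

Derivation:
LF mapping: 1 2 11 7 3 6 0 12 4 8 5 9 10
Walk LF starting at row 6, prepending L[row]:
  step 1: row=6, L[6]='$', prepend. Next row=LF[6]=0
  step 2: row=0, L[0]='7', prepend. Next row=LF[0]=1
  step 3: row=1, L[1]='a', prepend. Next row=LF[1]=2
  step 4: row=2, L[2]='t', prepend. Next row=LF[2]=11
  step 5: row=11, L[11]='s', prepend. Next row=LF[11]=9
  step 6: row=9, L[9]='r', prepend. Next row=LF[9]=8
  step 7: row=8, L[8]='e', prepend. Next row=LF[8]=4
  step 8: row=4, L[4]='d', prepend. Next row=LF[4]=3
  step 9: row=3, L[3]='n', prepend. Next row=LF[3]=7
  step 10: row=7, L[7]='u', prepend. Next row=LF[7]=12
  step 11: row=12, L[12]='s', prepend. Next row=LF[12]=10
  step 12: row=10, L[10]='i', prepend. Next row=LF[10]=5
  step 13: row=5, L[5]='m', prepend. Next row=LF[5]=6
Reversed output: misundersta7$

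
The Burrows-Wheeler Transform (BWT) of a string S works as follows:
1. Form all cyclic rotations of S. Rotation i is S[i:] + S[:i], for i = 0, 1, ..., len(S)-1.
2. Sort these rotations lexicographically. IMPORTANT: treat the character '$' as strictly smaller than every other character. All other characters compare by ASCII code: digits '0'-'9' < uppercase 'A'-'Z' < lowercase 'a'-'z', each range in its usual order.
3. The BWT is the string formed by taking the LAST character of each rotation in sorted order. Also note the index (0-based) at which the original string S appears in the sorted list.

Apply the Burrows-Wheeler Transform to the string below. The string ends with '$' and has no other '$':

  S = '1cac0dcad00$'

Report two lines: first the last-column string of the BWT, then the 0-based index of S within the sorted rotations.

All 12 rotations (rotation i = S[i:]+S[:i]):
  rot[0] = 1cac0dcad00$
  rot[1] = cac0dcad00$1
  rot[2] = ac0dcad00$1c
  rot[3] = c0dcad00$1ca
  rot[4] = 0dcad00$1cac
  rot[5] = dcad00$1cac0
  rot[6] = cad00$1cac0d
  rot[7] = ad00$1cac0dc
  rot[8] = d00$1cac0dca
  rot[9] = 00$1cac0dcad
  rot[10] = 0$1cac0dcad0
  rot[11] = $1cac0dcad00
Sorted (with $ < everything):
  sorted[0] = $1cac0dcad00  (last char: '0')
  sorted[1] = 0$1cac0dcad0  (last char: '0')
  sorted[2] = 00$1cac0dcad  (last char: 'd')
  sorted[3] = 0dcad00$1cac  (last char: 'c')
  sorted[4] = 1cac0dcad00$  (last char: '$')
  sorted[5] = ac0dcad00$1c  (last char: 'c')
  sorted[6] = ad00$1cac0dc  (last char: 'c')
  sorted[7] = c0dcad00$1ca  (last char: 'a')
  sorted[8] = cac0dcad00$1  (last char: '1')
  sorted[9] = cad00$1cac0d  (last char: 'd')
  sorted[10] = d00$1cac0dca  (last char: 'a')
  sorted[11] = dcad00$1cac0  (last char: '0')
Last column: 00dc$cca1da0
Original string S is at sorted index 4

Answer: 00dc$cca1da0
4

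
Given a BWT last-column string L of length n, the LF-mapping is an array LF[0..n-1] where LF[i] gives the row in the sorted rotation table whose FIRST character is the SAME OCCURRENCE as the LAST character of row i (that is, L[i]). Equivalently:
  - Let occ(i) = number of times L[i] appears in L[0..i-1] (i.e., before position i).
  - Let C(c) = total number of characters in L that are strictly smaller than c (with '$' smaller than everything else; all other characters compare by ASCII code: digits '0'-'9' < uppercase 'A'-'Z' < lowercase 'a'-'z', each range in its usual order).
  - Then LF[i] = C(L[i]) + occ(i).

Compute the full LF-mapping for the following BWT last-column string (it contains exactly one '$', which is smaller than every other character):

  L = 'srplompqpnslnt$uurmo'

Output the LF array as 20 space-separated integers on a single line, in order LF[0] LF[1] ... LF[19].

Answer: 15 13 9 1 7 3 10 12 11 5 16 2 6 17 0 18 19 14 4 8

Derivation:
Char counts: '$':1, 'l':2, 'm':2, 'n':2, 'o':2, 'p':3, 'q':1, 'r':2, 's':2, 't':1, 'u':2
C (first-col start): C('$')=0, C('l')=1, C('m')=3, C('n')=5, C('o')=7, C('p')=9, C('q')=12, C('r')=13, C('s')=15, C('t')=17, C('u')=18
L[0]='s': occ=0, LF[0]=C('s')+0=15+0=15
L[1]='r': occ=0, LF[1]=C('r')+0=13+0=13
L[2]='p': occ=0, LF[2]=C('p')+0=9+0=9
L[3]='l': occ=0, LF[3]=C('l')+0=1+0=1
L[4]='o': occ=0, LF[4]=C('o')+0=7+0=7
L[5]='m': occ=0, LF[5]=C('m')+0=3+0=3
L[6]='p': occ=1, LF[6]=C('p')+1=9+1=10
L[7]='q': occ=0, LF[7]=C('q')+0=12+0=12
L[8]='p': occ=2, LF[8]=C('p')+2=9+2=11
L[9]='n': occ=0, LF[9]=C('n')+0=5+0=5
L[10]='s': occ=1, LF[10]=C('s')+1=15+1=16
L[11]='l': occ=1, LF[11]=C('l')+1=1+1=2
L[12]='n': occ=1, LF[12]=C('n')+1=5+1=6
L[13]='t': occ=0, LF[13]=C('t')+0=17+0=17
L[14]='$': occ=0, LF[14]=C('$')+0=0+0=0
L[15]='u': occ=0, LF[15]=C('u')+0=18+0=18
L[16]='u': occ=1, LF[16]=C('u')+1=18+1=19
L[17]='r': occ=1, LF[17]=C('r')+1=13+1=14
L[18]='m': occ=1, LF[18]=C('m')+1=3+1=4
L[19]='o': occ=1, LF[19]=C('o')+1=7+1=8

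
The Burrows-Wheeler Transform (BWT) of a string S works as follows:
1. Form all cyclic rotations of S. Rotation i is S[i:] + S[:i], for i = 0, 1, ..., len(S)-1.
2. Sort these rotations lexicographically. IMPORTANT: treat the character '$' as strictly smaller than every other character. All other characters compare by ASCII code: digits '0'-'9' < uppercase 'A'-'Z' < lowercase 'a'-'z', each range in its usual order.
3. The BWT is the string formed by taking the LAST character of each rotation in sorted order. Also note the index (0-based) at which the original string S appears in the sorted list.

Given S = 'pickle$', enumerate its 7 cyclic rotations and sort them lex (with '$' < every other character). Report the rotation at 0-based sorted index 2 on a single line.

Answer: e$pickl

Derivation:
All 7 rotations (rotation i = S[i:]+S[:i]):
  rot[0] = pickle$
  rot[1] = ickle$p
  rot[2] = ckle$pi
  rot[3] = kle$pic
  rot[4] = le$pick
  rot[5] = e$pickl
  rot[6] = $pickle
Sorted (with $ < everything):
  sorted[0] = $pickle
  sorted[1] = ckle$pi
  sorted[2] = e$pickl
  sorted[3] = ickle$p
  sorted[4] = kle$pic
  sorted[5] = le$pick
  sorted[6] = pickle$
sorted[2] = e$pickl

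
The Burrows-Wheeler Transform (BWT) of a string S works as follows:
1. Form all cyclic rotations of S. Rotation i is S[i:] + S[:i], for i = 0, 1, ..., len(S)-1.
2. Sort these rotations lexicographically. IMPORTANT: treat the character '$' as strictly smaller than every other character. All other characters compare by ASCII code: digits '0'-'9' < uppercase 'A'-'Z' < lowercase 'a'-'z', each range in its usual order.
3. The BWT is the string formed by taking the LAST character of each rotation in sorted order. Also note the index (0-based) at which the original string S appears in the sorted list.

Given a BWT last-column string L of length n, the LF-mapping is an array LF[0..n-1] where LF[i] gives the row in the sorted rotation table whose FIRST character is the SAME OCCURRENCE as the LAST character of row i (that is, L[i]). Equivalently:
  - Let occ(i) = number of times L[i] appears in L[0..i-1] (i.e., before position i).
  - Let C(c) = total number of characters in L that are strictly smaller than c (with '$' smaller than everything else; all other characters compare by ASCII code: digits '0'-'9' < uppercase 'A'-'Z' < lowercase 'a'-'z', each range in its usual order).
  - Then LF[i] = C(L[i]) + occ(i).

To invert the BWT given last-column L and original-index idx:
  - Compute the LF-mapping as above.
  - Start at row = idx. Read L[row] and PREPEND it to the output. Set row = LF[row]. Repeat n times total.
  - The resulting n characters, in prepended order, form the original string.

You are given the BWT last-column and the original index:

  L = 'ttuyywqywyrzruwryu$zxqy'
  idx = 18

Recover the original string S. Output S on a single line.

Answer: yuwxyzyyrwuqzwryruytqt$

Derivation:
LF mapping: 6 7 8 15 16 11 1 17 12 18 3 21 4 9 13 5 19 10 0 22 14 2 20
Walk LF starting at row 18, prepending L[row]:
  step 1: row=18, L[18]='$', prepend. Next row=LF[18]=0
  step 2: row=0, L[0]='t', prepend. Next row=LF[0]=6
  step 3: row=6, L[6]='q', prepend. Next row=LF[6]=1
  step 4: row=1, L[1]='t', prepend. Next row=LF[1]=7
  step 5: row=7, L[7]='y', prepend. Next row=LF[7]=17
  step 6: row=17, L[17]='u', prepend. Next row=LF[17]=10
  step 7: row=10, L[10]='r', prepend. Next row=LF[10]=3
  step 8: row=3, L[3]='y', prepend. Next row=LF[3]=15
  step 9: row=15, L[15]='r', prepend. Next row=LF[15]=5
  step 10: row=5, L[5]='w', prepend. Next row=LF[5]=11
  step 11: row=11, L[11]='z', prepend. Next row=LF[11]=21
  step 12: row=21, L[21]='q', prepend. Next row=LF[21]=2
  step 13: row=2, L[2]='u', prepend. Next row=LF[2]=8
  step 14: row=8, L[8]='w', prepend. Next row=LF[8]=12
  step 15: row=12, L[12]='r', prepend. Next row=LF[12]=4
  step 16: row=4, L[4]='y', prepend. Next row=LF[4]=16
  step 17: row=16, L[16]='y', prepend. Next row=LF[16]=19
  step 18: row=19, L[19]='z', prepend. Next row=LF[19]=22
  step 19: row=22, L[22]='y', prepend. Next row=LF[22]=20
  step 20: row=20, L[20]='x', prepend. Next row=LF[20]=14
  step 21: row=14, L[14]='w', prepend. Next row=LF[14]=13
  step 22: row=13, L[13]='u', prepend. Next row=LF[13]=9
  step 23: row=9, L[9]='y', prepend. Next row=LF[9]=18
Reversed output: yuwxyzyyrwuqzwryruytqt$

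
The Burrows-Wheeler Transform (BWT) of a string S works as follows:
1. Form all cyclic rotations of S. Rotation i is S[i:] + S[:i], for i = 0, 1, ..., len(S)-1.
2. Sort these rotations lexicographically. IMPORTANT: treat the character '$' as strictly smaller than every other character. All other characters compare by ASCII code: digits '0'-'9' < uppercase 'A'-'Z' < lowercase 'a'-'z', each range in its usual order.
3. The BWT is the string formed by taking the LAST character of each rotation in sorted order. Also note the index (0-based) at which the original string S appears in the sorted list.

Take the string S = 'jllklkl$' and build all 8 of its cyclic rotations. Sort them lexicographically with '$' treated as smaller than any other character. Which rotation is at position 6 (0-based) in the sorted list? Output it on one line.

All 8 rotations (rotation i = S[i:]+S[:i]):
  rot[0] = jllklkl$
  rot[1] = llklkl$j
  rot[2] = lklkl$jl
  rot[3] = klkl$jll
  rot[4] = lkl$jllk
  rot[5] = kl$jllkl
  rot[6] = l$jllklk
  rot[7] = $jllklkl
Sorted (with $ < everything):
  sorted[0] = $jllklkl
  sorted[1] = jllklkl$
  sorted[2] = kl$jllkl
  sorted[3] = klkl$jll
  sorted[4] = l$jllklk
  sorted[5] = lkl$jllk
  sorted[6] = lklkl$jl
  sorted[7] = llklkl$j
sorted[6] = lklkl$jl

Answer: lklkl$jl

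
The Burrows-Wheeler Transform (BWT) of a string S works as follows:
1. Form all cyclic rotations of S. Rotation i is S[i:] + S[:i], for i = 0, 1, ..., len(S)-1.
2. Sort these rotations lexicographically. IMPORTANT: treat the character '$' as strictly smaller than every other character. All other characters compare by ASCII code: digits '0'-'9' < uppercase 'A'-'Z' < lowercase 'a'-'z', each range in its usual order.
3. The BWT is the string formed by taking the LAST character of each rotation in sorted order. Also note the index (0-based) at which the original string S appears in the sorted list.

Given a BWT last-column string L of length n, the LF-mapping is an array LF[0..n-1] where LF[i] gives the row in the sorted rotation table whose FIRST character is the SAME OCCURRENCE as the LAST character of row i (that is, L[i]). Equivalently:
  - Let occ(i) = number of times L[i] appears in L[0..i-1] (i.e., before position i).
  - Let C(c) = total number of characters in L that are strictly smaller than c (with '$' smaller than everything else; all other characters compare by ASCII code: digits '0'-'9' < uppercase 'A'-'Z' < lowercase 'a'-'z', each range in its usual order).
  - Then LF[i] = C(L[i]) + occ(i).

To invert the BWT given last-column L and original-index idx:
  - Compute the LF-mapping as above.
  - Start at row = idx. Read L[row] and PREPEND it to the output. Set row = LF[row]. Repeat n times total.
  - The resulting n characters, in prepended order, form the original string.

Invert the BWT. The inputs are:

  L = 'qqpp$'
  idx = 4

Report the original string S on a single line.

Answer: qppq$

Derivation:
LF mapping: 3 4 1 2 0
Walk LF starting at row 4, prepending L[row]:
  step 1: row=4, L[4]='$', prepend. Next row=LF[4]=0
  step 2: row=0, L[0]='q', prepend. Next row=LF[0]=3
  step 3: row=3, L[3]='p', prepend. Next row=LF[3]=2
  step 4: row=2, L[2]='p', prepend. Next row=LF[2]=1
  step 5: row=1, L[1]='q', prepend. Next row=LF[1]=4
Reversed output: qppq$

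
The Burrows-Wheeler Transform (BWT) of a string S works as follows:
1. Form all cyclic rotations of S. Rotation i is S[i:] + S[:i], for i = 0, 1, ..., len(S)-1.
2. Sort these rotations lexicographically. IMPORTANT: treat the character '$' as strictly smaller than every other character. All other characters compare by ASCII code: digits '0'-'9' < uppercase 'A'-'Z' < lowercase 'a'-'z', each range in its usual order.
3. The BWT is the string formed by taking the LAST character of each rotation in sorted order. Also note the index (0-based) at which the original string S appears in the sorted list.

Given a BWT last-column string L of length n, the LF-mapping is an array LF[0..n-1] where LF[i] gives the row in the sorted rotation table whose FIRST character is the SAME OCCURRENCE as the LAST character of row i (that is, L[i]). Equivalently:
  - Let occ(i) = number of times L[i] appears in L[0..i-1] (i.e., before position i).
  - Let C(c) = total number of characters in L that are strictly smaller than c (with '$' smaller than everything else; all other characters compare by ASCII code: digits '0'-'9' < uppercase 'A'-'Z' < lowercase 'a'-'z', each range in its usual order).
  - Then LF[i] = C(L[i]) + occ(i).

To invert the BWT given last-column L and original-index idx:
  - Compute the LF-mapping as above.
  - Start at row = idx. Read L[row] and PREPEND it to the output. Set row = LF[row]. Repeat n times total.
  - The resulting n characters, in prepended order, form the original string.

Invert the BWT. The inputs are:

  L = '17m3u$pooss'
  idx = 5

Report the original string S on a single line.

Answer: opossum371$

Derivation:
LF mapping: 1 3 4 2 10 0 7 5 6 8 9
Walk LF starting at row 5, prepending L[row]:
  step 1: row=5, L[5]='$', prepend. Next row=LF[5]=0
  step 2: row=0, L[0]='1', prepend. Next row=LF[0]=1
  step 3: row=1, L[1]='7', prepend. Next row=LF[1]=3
  step 4: row=3, L[3]='3', prepend. Next row=LF[3]=2
  step 5: row=2, L[2]='m', prepend. Next row=LF[2]=4
  step 6: row=4, L[4]='u', prepend. Next row=LF[4]=10
  step 7: row=10, L[10]='s', prepend. Next row=LF[10]=9
  step 8: row=9, L[9]='s', prepend. Next row=LF[9]=8
  step 9: row=8, L[8]='o', prepend. Next row=LF[8]=6
  step 10: row=6, L[6]='p', prepend. Next row=LF[6]=7
  step 11: row=7, L[7]='o', prepend. Next row=LF[7]=5
Reversed output: opossum371$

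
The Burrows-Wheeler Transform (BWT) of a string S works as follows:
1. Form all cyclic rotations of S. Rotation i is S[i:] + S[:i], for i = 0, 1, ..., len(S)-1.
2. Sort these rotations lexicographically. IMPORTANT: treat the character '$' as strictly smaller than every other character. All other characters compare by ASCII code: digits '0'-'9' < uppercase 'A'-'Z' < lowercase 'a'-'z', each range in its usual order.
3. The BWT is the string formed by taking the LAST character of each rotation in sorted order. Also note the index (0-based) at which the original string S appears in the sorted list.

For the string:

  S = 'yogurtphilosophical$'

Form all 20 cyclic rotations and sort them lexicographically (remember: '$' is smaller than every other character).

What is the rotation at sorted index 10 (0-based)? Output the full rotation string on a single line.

Answer: ogurtphilosophical$y

Derivation:
All 20 rotations (rotation i = S[i:]+S[:i]):
  rot[0] = yogurtphilosophical$
  rot[1] = ogurtphilosophical$y
  rot[2] = gurtphilosophical$yo
  rot[3] = urtphilosophical$yog
  rot[4] = rtphilosophical$yogu
  rot[5] = tphilosophical$yogur
  rot[6] = philosophical$yogurt
  rot[7] = hilosophical$yogurtp
  rot[8] = ilosophical$yogurtph
  rot[9] = losophical$yogurtphi
  rot[10] = osophical$yogurtphil
  rot[11] = sophical$yogurtphilo
  rot[12] = ophical$yogurtphilos
  rot[13] = phical$yogurtphiloso
  rot[14] = hical$yogurtphilosop
  rot[15] = ical$yogurtphilosoph
  rot[16] = cal$yogurtphilosophi
  rot[17] = al$yogurtphilosophic
  rot[18] = l$yogurtphilosophica
  rot[19] = $yogurtphilosophical
Sorted (with $ < everything):
  sorted[0] = $yogurtphilosophical
  sorted[1] = al$yogurtphilosophic
  sorted[2] = cal$yogurtphilosophi
  sorted[3] = gurtphilosophical$yo
  sorted[4] = hical$yogurtphilosop
  sorted[5] = hilosophical$yogurtp
  sorted[6] = ical$yogurtphilosoph
  sorted[7] = ilosophical$yogurtph
  sorted[8] = l$yogurtphilosophica
  sorted[9] = losophical$yogurtphi
  sorted[10] = ogurtphilosophical$y
  sorted[11] = ophical$yogurtphilos
  sorted[12] = osophical$yogurtphil
  sorted[13] = phical$yogurtphiloso
  sorted[14] = philosophical$yogurt
  sorted[15] = rtphilosophical$yogu
  sorted[16] = sophical$yogurtphilo
  sorted[17] = tphilosophical$yogur
  sorted[18] = urtphilosophical$yog
  sorted[19] = yogurtphilosophical$
sorted[10] = ogurtphilosophical$y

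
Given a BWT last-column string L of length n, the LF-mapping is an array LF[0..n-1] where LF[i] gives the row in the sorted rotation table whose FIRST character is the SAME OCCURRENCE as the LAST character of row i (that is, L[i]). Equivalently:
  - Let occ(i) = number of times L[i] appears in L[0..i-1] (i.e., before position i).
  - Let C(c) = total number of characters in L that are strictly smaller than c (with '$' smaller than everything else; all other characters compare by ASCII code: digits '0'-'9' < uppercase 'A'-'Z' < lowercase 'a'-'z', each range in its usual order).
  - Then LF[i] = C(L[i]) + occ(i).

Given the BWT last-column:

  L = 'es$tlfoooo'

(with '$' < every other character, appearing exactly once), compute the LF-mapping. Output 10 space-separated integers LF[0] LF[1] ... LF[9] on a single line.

Answer: 1 8 0 9 3 2 4 5 6 7

Derivation:
Char counts: '$':1, 'e':1, 'f':1, 'l':1, 'o':4, 's':1, 't':1
C (first-col start): C('$')=0, C('e')=1, C('f')=2, C('l')=3, C('o')=4, C('s')=8, C('t')=9
L[0]='e': occ=0, LF[0]=C('e')+0=1+0=1
L[1]='s': occ=0, LF[1]=C('s')+0=8+0=8
L[2]='$': occ=0, LF[2]=C('$')+0=0+0=0
L[3]='t': occ=0, LF[3]=C('t')+0=9+0=9
L[4]='l': occ=0, LF[4]=C('l')+0=3+0=3
L[5]='f': occ=0, LF[5]=C('f')+0=2+0=2
L[6]='o': occ=0, LF[6]=C('o')+0=4+0=4
L[7]='o': occ=1, LF[7]=C('o')+1=4+1=5
L[8]='o': occ=2, LF[8]=C('o')+2=4+2=6
L[9]='o': occ=3, LF[9]=C('o')+3=4+3=7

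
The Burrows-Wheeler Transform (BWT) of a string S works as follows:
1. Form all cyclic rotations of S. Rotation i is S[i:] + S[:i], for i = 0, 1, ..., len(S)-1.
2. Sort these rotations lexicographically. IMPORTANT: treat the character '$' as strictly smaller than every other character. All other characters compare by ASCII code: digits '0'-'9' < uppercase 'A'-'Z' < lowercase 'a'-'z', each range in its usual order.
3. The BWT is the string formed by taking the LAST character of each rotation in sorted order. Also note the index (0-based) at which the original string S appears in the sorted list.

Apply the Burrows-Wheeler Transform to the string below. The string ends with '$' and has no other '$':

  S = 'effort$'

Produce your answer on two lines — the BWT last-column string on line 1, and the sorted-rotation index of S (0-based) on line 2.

Answer: t$effor
1

Derivation:
All 7 rotations (rotation i = S[i:]+S[:i]):
  rot[0] = effort$
  rot[1] = ffort$e
  rot[2] = fort$ef
  rot[3] = ort$eff
  rot[4] = rt$effo
  rot[5] = t$effor
  rot[6] = $effort
Sorted (with $ < everything):
  sorted[0] = $effort  (last char: 't')
  sorted[1] = effort$  (last char: '$')
  sorted[2] = ffort$e  (last char: 'e')
  sorted[3] = fort$ef  (last char: 'f')
  sorted[4] = ort$eff  (last char: 'f')
  sorted[5] = rt$effo  (last char: 'o')
  sorted[6] = t$effor  (last char: 'r')
Last column: t$effor
Original string S is at sorted index 1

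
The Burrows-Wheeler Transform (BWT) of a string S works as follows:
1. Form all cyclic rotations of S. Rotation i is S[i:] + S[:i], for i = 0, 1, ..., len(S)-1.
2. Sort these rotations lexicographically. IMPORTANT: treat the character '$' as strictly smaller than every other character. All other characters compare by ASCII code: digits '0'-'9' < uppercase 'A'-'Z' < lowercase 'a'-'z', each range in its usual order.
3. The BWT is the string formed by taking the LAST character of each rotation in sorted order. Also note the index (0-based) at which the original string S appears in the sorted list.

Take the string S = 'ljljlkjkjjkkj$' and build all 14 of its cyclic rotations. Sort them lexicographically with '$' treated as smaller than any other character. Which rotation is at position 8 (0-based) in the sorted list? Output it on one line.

All 14 rotations (rotation i = S[i:]+S[:i]):
  rot[0] = ljljlkjkjjkkj$
  rot[1] = jljlkjkjjkkj$l
  rot[2] = ljlkjkjjkkj$lj
  rot[3] = jlkjkjjkkj$ljl
  rot[4] = lkjkjjkkj$ljlj
  rot[5] = kjkjjkkj$ljljl
  rot[6] = jkjjkkj$ljljlk
  rot[7] = kjjkkj$ljljlkj
  rot[8] = jjkkj$ljljlkjk
  rot[9] = jkkj$ljljlkjkj
  rot[10] = kkj$ljljlkjkjj
  rot[11] = kj$ljljlkjkjjk
  rot[12] = j$ljljlkjkjjkk
  rot[13] = $ljljlkjkjjkkj
Sorted (with $ < everything):
  sorted[0] = $ljljlkjkjjkkj
  sorted[1] = j$ljljlkjkjjkk
  sorted[2] = jjkkj$ljljlkjk
  sorted[3] = jkjjkkj$ljljlk
  sorted[4] = jkkj$ljljlkjkj
  sorted[5] = jljlkjkjjkkj$l
  sorted[6] = jlkjkjjkkj$ljl
  sorted[7] = kj$ljljlkjkjjk
  sorted[8] = kjjkkj$ljljlkj
  sorted[9] = kjkjjkkj$ljljl
  sorted[10] = kkj$ljljlkjkjj
  sorted[11] = ljljlkjkjjkkj$
  sorted[12] = ljlkjkjjkkj$lj
  sorted[13] = lkjkjjkkj$ljlj
sorted[8] = kjjkkj$ljljlkj

Answer: kjjkkj$ljljlkj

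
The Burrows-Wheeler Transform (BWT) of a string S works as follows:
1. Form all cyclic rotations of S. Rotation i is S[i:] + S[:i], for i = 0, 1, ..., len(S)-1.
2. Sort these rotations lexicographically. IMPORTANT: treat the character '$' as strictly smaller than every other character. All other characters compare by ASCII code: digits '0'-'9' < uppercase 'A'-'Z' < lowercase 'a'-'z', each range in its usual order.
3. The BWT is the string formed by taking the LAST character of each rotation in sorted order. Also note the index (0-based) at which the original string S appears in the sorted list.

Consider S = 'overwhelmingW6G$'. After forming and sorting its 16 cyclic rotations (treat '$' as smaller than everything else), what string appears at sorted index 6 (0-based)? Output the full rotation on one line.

Answer: gW6G$overwhelmin

Derivation:
All 16 rotations (rotation i = S[i:]+S[:i]):
  rot[0] = overwhelmingW6G$
  rot[1] = verwhelmingW6G$o
  rot[2] = erwhelmingW6G$ov
  rot[3] = rwhelmingW6G$ove
  rot[4] = whelmingW6G$over
  rot[5] = helmingW6G$overw
  rot[6] = elmingW6G$overwh
  rot[7] = lmingW6G$overwhe
  rot[8] = mingW6G$overwhel
  rot[9] = ingW6G$overwhelm
  rot[10] = ngW6G$overwhelmi
  rot[11] = gW6G$overwhelmin
  rot[12] = W6G$overwhelming
  rot[13] = 6G$overwhelmingW
  rot[14] = G$overwhelmingW6
  rot[15] = $overwhelmingW6G
Sorted (with $ < everything):
  sorted[0] = $overwhelmingW6G
  sorted[1] = 6G$overwhelmingW
  sorted[2] = G$overwhelmingW6
  sorted[3] = W6G$overwhelming
  sorted[4] = elmingW6G$overwh
  sorted[5] = erwhelmingW6G$ov
  sorted[6] = gW6G$overwhelmin
  sorted[7] = helmingW6G$overw
  sorted[8] = ingW6G$overwhelm
  sorted[9] = lmingW6G$overwhe
  sorted[10] = mingW6G$overwhel
  sorted[11] = ngW6G$overwhelmi
  sorted[12] = overwhelmingW6G$
  sorted[13] = rwhelmingW6G$ove
  sorted[14] = verwhelmingW6G$o
  sorted[15] = whelmingW6G$over
sorted[6] = gW6G$overwhelmin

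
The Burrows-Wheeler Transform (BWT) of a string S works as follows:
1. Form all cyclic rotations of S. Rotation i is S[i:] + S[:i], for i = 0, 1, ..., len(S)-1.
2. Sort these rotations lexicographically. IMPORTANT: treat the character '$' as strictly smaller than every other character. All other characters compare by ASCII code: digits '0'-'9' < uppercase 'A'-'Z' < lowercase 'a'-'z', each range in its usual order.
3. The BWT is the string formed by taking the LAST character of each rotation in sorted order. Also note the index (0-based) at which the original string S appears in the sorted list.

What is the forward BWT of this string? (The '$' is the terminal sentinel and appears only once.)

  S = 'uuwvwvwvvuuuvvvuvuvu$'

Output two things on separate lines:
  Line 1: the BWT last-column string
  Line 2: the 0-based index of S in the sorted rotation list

Answer: uvvu$vvuuuvuvwvuwwvvu
4

Derivation:
All 21 rotations (rotation i = S[i:]+S[:i]):
  rot[0] = uuwvwvwvvuuuvvvuvuvu$
  rot[1] = uwvwvwvvuuuvvvuvuvu$u
  rot[2] = wvwvwvvuuuvvvuvuvu$uu
  rot[3] = vwvwvvuuuvvvuvuvu$uuw
  rot[4] = wvwvvuuuvvvuvuvu$uuwv
  rot[5] = vwvvuuuvvvuvuvu$uuwvw
  rot[6] = wvvuuuvvvuvuvu$uuwvwv
  rot[7] = vvuuuvvvuvuvu$uuwvwvw
  rot[8] = vuuuvvvuvuvu$uuwvwvwv
  rot[9] = uuuvvvuvuvu$uuwvwvwvv
  rot[10] = uuvvvuvuvu$uuwvwvwvvu
  rot[11] = uvvvuvuvu$uuwvwvwvvuu
  rot[12] = vvvuvuvu$uuwvwvwvvuuu
  rot[13] = vvuvuvu$uuwvwvwvvuuuv
  rot[14] = vuvuvu$uuwvwvwvvuuuvv
  rot[15] = uvuvu$uuwvwvwvvuuuvvv
  rot[16] = vuvu$uuwvwvwvvuuuvvvu
  rot[17] = uvu$uuwvwvwvvuuuvvvuv
  rot[18] = vu$uuwvwvwvvuuuvvvuvu
  rot[19] = u$uuwvwvwvvuuuvvvuvuv
  rot[20] = $uuwvwvwvvuuuvvvuvuvu
Sorted (with $ < everything):
  sorted[0] = $uuwvwvwvvuuuvvvuvuvu  (last char: 'u')
  sorted[1] = u$uuwvwvwvvuuuvvvuvuv  (last char: 'v')
  sorted[2] = uuuvvvuvuvu$uuwvwvwvv  (last char: 'v')
  sorted[3] = uuvvvuvuvu$uuwvwvwvvu  (last char: 'u')
  sorted[4] = uuwvwvwvvuuuvvvuvuvu$  (last char: '$')
  sorted[5] = uvu$uuwvwvwvvuuuvvvuv  (last char: 'v')
  sorted[6] = uvuvu$uuwvwvwvvuuuvvv  (last char: 'v')
  sorted[7] = uvvvuvuvu$uuwvwvwvvuu  (last char: 'u')
  sorted[8] = uwvwvwvvuuuvvvuvuvu$u  (last char: 'u')
  sorted[9] = vu$uuwvwvwvvuuuvvvuvu  (last char: 'u')
  sorted[10] = vuuuvvvuvuvu$uuwvwvwv  (last char: 'v')
  sorted[11] = vuvu$uuwvwvwvvuuuvvvu  (last char: 'u')
  sorted[12] = vuvuvu$uuwvwvwvvuuuvv  (last char: 'v')
  sorted[13] = vvuuuvvvuvuvu$uuwvwvw  (last char: 'w')
  sorted[14] = vvuvuvu$uuwvwvwvvuuuv  (last char: 'v')
  sorted[15] = vvvuvuvu$uuwvwvwvvuuu  (last char: 'u')
  sorted[16] = vwvvuuuvvvuvuvu$uuwvw  (last char: 'w')
  sorted[17] = vwvwvvuuuvvvuvuvu$uuw  (last char: 'w')
  sorted[18] = wvvuuuvvvuvuvu$uuwvwv  (last char: 'v')
  sorted[19] = wvwvvuuuvvvuvuvu$uuwv  (last char: 'v')
  sorted[20] = wvwvwvvuuuvvvuvuvu$uu  (last char: 'u')
Last column: uvvu$vvuuuvuvwvuwwvvu
Original string S is at sorted index 4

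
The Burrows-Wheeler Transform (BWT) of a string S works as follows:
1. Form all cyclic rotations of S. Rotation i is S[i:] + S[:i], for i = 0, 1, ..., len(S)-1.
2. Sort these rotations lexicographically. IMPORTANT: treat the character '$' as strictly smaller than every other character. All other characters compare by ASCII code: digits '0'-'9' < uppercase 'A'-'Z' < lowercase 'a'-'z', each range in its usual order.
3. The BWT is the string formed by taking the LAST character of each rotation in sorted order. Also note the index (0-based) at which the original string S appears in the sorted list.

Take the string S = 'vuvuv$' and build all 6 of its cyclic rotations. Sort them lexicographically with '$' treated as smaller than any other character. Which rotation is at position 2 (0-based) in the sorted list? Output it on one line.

All 6 rotations (rotation i = S[i:]+S[:i]):
  rot[0] = vuvuv$
  rot[1] = uvuv$v
  rot[2] = vuv$vu
  rot[3] = uv$vuv
  rot[4] = v$vuvu
  rot[5] = $vuvuv
Sorted (with $ < everything):
  sorted[0] = $vuvuv
  sorted[1] = uv$vuv
  sorted[2] = uvuv$v
  sorted[3] = v$vuvu
  sorted[4] = vuv$vu
  sorted[5] = vuvuv$
sorted[2] = uvuv$v

Answer: uvuv$v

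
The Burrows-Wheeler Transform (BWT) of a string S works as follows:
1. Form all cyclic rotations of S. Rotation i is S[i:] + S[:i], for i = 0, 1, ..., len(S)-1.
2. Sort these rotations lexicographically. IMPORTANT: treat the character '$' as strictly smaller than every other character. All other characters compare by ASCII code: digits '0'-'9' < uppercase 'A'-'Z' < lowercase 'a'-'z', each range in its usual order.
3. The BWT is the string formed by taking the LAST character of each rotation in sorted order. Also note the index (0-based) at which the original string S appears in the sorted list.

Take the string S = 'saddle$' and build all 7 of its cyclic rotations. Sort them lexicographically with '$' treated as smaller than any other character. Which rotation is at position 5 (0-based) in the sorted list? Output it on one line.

All 7 rotations (rotation i = S[i:]+S[:i]):
  rot[0] = saddle$
  rot[1] = addle$s
  rot[2] = ddle$sa
  rot[3] = dle$sad
  rot[4] = le$sadd
  rot[5] = e$saddl
  rot[6] = $saddle
Sorted (with $ < everything):
  sorted[0] = $saddle
  sorted[1] = addle$s
  sorted[2] = ddle$sa
  sorted[3] = dle$sad
  sorted[4] = e$saddl
  sorted[5] = le$sadd
  sorted[6] = saddle$
sorted[5] = le$sadd

Answer: le$sadd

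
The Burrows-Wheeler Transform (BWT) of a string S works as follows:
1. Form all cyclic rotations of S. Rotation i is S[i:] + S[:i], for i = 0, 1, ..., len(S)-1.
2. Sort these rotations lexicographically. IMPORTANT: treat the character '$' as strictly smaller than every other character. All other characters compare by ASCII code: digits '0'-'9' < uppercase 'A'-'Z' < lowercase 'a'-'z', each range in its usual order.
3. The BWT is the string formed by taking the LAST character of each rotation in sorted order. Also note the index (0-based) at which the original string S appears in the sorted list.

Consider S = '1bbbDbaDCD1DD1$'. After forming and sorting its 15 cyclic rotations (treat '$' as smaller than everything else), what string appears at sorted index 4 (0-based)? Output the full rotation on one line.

Answer: CD1DD1$1bbbDbaD

Derivation:
All 15 rotations (rotation i = S[i:]+S[:i]):
  rot[0] = 1bbbDbaDCD1DD1$
  rot[1] = bbbDbaDCD1DD1$1
  rot[2] = bbDbaDCD1DD1$1b
  rot[3] = bDbaDCD1DD1$1bb
  rot[4] = DbaDCD1DD1$1bbb
  rot[5] = baDCD1DD1$1bbbD
  rot[6] = aDCD1DD1$1bbbDb
  rot[7] = DCD1DD1$1bbbDba
  rot[8] = CD1DD1$1bbbDbaD
  rot[9] = D1DD1$1bbbDbaDC
  rot[10] = 1DD1$1bbbDbaDCD
  rot[11] = DD1$1bbbDbaDCD1
  rot[12] = D1$1bbbDbaDCD1D
  rot[13] = 1$1bbbDbaDCD1DD
  rot[14] = $1bbbDbaDCD1DD1
Sorted (with $ < everything):
  sorted[0] = $1bbbDbaDCD1DD1
  sorted[1] = 1$1bbbDbaDCD1DD
  sorted[2] = 1DD1$1bbbDbaDCD
  sorted[3] = 1bbbDbaDCD1DD1$
  sorted[4] = CD1DD1$1bbbDbaD
  sorted[5] = D1$1bbbDbaDCD1D
  sorted[6] = D1DD1$1bbbDbaDC
  sorted[7] = DCD1DD1$1bbbDba
  sorted[8] = DD1$1bbbDbaDCD1
  sorted[9] = DbaDCD1DD1$1bbb
  sorted[10] = aDCD1DD1$1bbbDb
  sorted[11] = bDbaDCD1DD1$1bb
  sorted[12] = baDCD1DD1$1bbbD
  sorted[13] = bbDbaDCD1DD1$1b
  sorted[14] = bbbDbaDCD1DD1$1
sorted[4] = CD1DD1$1bbbDbaD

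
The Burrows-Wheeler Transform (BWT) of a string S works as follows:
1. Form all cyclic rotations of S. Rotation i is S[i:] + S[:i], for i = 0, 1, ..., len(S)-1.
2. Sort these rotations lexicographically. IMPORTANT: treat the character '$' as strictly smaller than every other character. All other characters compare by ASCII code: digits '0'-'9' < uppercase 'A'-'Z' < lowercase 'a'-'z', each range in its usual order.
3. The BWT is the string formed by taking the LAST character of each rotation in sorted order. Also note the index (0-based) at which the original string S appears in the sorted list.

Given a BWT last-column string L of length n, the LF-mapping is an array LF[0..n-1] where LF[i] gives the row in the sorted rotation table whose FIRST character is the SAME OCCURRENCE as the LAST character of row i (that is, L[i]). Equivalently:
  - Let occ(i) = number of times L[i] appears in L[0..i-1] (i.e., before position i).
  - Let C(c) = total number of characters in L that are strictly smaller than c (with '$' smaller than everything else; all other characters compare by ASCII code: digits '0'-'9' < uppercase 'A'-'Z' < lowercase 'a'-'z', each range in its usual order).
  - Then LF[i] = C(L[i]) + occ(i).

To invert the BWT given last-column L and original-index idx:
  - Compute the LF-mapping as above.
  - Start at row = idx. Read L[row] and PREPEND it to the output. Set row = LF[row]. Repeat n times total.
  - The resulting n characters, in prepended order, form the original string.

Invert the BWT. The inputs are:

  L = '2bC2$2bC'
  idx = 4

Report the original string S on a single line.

Answer: C22Cbb2$

Derivation:
LF mapping: 1 6 4 2 0 3 7 5
Walk LF starting at row 4, prepending L[row]:
  step 1: row=4, L[4]='$', prepend. Next row=LF[4]=0
  step 2: row=0, L[0]='2', prepend. Next row=LF[0]=1
  step 3: row=1, L[1]='b', prepend. Next row=LF[1]=6
  step 4: row=6, L[6]='b', prepend. Next row=LF[6]=7
  step 5: row=7, L[7]='C', prepend. Next row=LF[7]=5
  step 6: row=5, L[5]='2', prepend. Next row=LF[5]=3
  step 7: row=3, L[3]='2', prepend. Next row=LF[3]=2
  step 8: row=2, L[2]='C', prepend. Next row=LF[2]=4
Reversed output: C22Cbb2$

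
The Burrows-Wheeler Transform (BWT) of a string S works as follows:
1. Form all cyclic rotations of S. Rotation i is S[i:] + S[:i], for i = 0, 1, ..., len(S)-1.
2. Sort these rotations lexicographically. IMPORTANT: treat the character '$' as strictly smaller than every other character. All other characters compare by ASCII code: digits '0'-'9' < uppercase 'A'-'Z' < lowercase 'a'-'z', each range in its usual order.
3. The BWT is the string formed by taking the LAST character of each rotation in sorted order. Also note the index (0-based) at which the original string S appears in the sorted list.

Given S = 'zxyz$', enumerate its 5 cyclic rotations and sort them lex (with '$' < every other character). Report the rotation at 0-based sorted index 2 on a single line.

All 5 rotations (rotation i = S[i:]+S[:i]):
  rot[0] = zxyz$
  rot[1] = xyz$z
  rot[2] = yz$zx
  rot[3] = z$zxy
  rot[4] = $zxyz
Sorted (with $ < everything):
  sorted[0] = $zxyz
  sorted[1] = xyz$z
  sorted[2] = yz$zx
  sorted[3] = z$zxy
  sorted[4] = zxyz$
sorted[2] = yz$zx

Answer: yz$zx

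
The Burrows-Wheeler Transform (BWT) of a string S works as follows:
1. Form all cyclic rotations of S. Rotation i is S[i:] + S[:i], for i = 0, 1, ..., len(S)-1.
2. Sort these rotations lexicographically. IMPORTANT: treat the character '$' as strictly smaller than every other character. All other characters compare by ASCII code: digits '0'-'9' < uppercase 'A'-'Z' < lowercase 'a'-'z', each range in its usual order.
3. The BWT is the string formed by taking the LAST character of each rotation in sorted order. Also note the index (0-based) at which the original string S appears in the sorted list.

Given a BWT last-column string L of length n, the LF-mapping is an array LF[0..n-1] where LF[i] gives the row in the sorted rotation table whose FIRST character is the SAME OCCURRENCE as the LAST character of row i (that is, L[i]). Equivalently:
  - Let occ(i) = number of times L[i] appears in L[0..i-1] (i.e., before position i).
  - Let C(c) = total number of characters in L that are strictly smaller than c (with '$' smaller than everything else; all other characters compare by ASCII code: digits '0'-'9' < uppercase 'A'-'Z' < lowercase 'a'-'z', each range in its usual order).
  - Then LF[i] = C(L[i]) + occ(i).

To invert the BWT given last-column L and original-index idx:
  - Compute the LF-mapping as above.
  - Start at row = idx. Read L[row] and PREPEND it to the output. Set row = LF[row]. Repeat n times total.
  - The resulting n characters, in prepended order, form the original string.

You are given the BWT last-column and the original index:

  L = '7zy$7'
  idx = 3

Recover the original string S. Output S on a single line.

LF mapping: 1 4 3 0 2
Walk LF starting at row 3, prepending L[row]:
  step 1: row=3, L[3]='$', prepend. Next row=LF[3]=0
  step 2: row=0, L[0]='7', prepend. Next row=LF[0]=1
  step 3: row=1, L[1]='z', prepend. Next row=LF[1]=4
  step 4: row=4, L[4]='7', prepend. Next row=LF[4]=2
  step 5: row=2, L[2]='y', prepend. Next row=LF[2]=3
Reversed output: y7z7$

Answer: y7z7$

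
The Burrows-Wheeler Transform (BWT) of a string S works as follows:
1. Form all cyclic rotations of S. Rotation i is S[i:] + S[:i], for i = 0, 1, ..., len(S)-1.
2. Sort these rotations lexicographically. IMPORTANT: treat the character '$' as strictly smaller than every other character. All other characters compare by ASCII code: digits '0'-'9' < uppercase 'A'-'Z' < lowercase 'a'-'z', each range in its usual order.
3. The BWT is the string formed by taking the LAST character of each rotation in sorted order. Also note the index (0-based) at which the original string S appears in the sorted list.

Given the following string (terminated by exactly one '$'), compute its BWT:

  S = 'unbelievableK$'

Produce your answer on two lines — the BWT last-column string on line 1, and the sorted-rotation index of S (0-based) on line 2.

Answer: Kevnalbilbeu$e
12

Derivation:
All 14 rotations (rotation i = S[i:]+S[:i]):
  rot[0] = unbelievableK$
  rot[1] = nbelievableK$u
  rot[2] = believableK$un
  rot[3] = elievableK$unb
  rot[4] = lievableK$unbe
  rot[5] = ievableK$unbel
  rot[6] = evableK$unbeli
  rot[7] = vableK$unbelie
  rot[8] = ableK$unbeliev
  rot[9] = bleK$unbelieva
  rot[10] = leK$unbelievab
  rot[11] = eK$unbelievabl
  rot[12] = K$unbelievable
  rot[13] = $unbelievableK
Sorted (with $ < everything):
  sorted[0] = $unbelievableK  (last char: 'K')
  sorted[1] = K$unbelievable  (last char: 'e')
  sorted[2] = ableK$unbeliev  (last char: 'v')
  sorted[3] = believableK$un  (last char: 'n')
  sorted[4] = bleK$unbelieva  (last char: 'a')
  sorted[5] = eK$unbelievabl  (last char: 'l')
  sorted[6] = elievableK$unb  (last char: 'b')
  sorted[7] = evableK$unbeli  (last char: 'i')
  sorted[8] = ievableK$unbel  (last char: 'l')
  sorted[9] = leK$unbelievab  (last char: 'b')
  sorted[10] = lievableK$unbe  (last char: 'e')
  sorted[11] = nbelievableK$u  (last char: 'u')
  sorted[12] = unbelievableK$  (last char: '$')
  sorted[13] = vableK$unbelie  (last char: 'e')
Last column: Kevnalbilbeu$e
Original string S is at sorted index 12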